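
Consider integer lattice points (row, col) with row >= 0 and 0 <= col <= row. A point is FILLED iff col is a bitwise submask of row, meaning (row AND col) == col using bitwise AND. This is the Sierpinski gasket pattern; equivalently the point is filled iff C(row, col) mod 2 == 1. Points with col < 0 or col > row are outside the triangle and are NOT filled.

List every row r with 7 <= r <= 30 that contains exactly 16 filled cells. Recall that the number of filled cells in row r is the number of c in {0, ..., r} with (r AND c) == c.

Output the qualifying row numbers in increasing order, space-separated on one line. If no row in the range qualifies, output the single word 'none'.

Row r has 2^popcount(r) filled cells, so we need popcount(r) = log2(16) = 4.
Scan r = 7..30 and keep those with exactly 4 one-bits:
r=7=111 popcount=3 -> skip
r=8=1000 popcount=1 -> skip
r=9=1001 popcount=2 -> skip
r=10=1010 popcount=2 -> skip
r=11=1011 popcount=3 -> skip
r=12=1100 popcount=2 -> skip
r=13=1101 popcount=3 -> skip
r=14=1110 popcount=3 -> skip
r=15=1111 popcount=4 -> KEEP
r=16=10000 popcount=1 -> skip
r=17=10001 popcount=2 -> skip
r=18=10010 popcount=2 -> skip
r=19=10011 popcount=3 -> skip
r=20=10100 popcount=2 -> skip
r=21=10101 popcount=3 -> skip
r=22=10110 popcount=3 -> skip
r=23=10111 popcount=4 -> KEEP
r=24=11000 popcount=2 -> skip
r=25=11001 popcount=3 -> skip
r=26=11010 popcount=3 -> skip
r=27=11011 popcount=4 -> KEEP
r=28=11100 popcount=3 -> skip
r=29=11101 popcount=4 -> KEEP
r=30=11110 popcount=4 -> KEEP
Kept rows: 15 23 27 29 30

Answer: 15 23 27 29 30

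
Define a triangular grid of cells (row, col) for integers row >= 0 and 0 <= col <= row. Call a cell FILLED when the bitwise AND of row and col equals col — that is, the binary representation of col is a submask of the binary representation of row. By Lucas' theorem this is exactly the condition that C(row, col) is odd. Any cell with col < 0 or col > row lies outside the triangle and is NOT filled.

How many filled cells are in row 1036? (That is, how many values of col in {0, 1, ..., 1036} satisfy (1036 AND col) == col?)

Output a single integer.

1036 in binary = 10000001100
popcount(1036) = number of 1-bits in 10000001100 = 3
A col c satisfies (1036 AND c) == c iff every set bit of c is also set in 1036; each of the 3 set bits of 1036 can independently be on or off in c.
count = 2^3 = 8

Answer: 8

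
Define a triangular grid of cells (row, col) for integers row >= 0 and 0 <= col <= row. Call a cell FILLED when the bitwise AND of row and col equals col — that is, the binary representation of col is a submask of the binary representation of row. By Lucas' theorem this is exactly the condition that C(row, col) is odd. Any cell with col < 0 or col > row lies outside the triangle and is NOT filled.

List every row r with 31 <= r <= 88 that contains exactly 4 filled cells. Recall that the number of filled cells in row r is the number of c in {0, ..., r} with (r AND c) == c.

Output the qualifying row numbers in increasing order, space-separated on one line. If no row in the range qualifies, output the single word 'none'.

Answer: 33 34 36 40 48 65 66 68 72 80

Derivation:
Row r has 2^popcount(r) filled cells, so we need popcount(r) = log2(4) = 2.
Scan r = 31..88 and keep those with exactly 2 one-bits:
r=31=11111 popcount=5 -> skip
r=32=100000 popcount=1 -> skip
r=33=100001 popcount=2 -> KEEP
r=34=100010 popcount=2 -> KEEP
r=35=100011 popcount=3 -> skip
r=36=100100 popcount=2 -> KEEP
r=37=100101 popcount=3 -> skip
r=38=100110 popcount=3 -> skip
r=39=100111 popcount=4 -> skip
r=40=101000 popcount=2 -> KEEP
r=41=101001 popcount=3 -> skip
r=42=101010 popcount=3 -> skip
r=43=101011 popcount=4 -> skip
r=44=101100 popcount=3 -> skip
r=45=101101 popcount=4 -> skip
r=46=101110 popcount=4 -> skip
r=47=101111 popcount=5 -> skip
r=48=110000 popcount=2 -> KEEP
r=49=110001 popcount=3 -> skip
r=50=110010 popcount=3 -> skip
r=51=110011 popcount=4 -> skip
r=52=110100 popcount=3 -> skip
r=53=110101 popcount=4 -> skip
r=54=110110 popcount=4 -> skip
r=55=110111 popcount=5 -> skip
r=56=111000 popcount=3 -> skip
r=57=111001 popcount=4 -> skip
r=58=111010 popcount=4 -> skip
r=59=111011 popcount=5 -> skip
r=60=111100 popcount=4 -> skip
r=61=111101 popcount=5 -> skip
r=62=111110 popcount=5 -> skip
r=63=111111 popcount=6 -> skip
r=64=1000000 popcount=1 -> skip
r=65=1000001 popcount=2 -> KEEP
r=66=1000010 popcount=2 -> KEEP
r=67=1000011 popcount=3 -> skip
r=68=1000100 popcount=2 -> KEEP
r=69=1000101 popcount=3 -> skip
r=70=1000110 popcount=3 -> skip
r=71=1000111 popcount=4 -> skip
r=72=1001000 popcount=2 -> KEEP
r=73=1001001 popcount=3 -> skip
r=74=1001010 popcount=3 -> skip
r=75=1001011 popcount=4 -> skip
r=76=1001100 popcount=3 -> skip
r=77=1001101 popcount=4 -> skip
r=78=1001110 popcount=4 -> skip
r=79=1001111 popcount=5 -> skip
r=80=1010000 popcount=2 -> KEEP
r=81=1010001 popcount=3 -> skip
r=82=1010010 popcount=3 -> skip
r=83=1010011 popcount=4 -> skip
r=84=1010100 popcount=3 -> skip
r=85=1010101 popcount=4 -> skip
r=86=1010110 popcount=4 -> skip
r=87=1010111 popcount=5 -> skip
r=88=1011000 popcount=3 -> skip
Kept rows: 33 34 36 40 48 65 66 68 72 80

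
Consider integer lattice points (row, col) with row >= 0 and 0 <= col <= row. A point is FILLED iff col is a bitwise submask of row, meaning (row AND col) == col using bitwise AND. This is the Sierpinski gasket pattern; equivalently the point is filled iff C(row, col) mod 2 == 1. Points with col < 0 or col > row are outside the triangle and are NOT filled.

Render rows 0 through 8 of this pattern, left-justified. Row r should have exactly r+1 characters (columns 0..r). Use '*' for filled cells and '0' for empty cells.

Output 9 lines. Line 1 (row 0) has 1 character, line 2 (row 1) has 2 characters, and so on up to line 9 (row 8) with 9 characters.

Answer: *
**
*0*
****
*000*
**00**
*0*0*0*
********
*0000000*

Derivation:
r0=0: *
r1=1: **
r2=10: *0*
r3=11: ****
r4=100: *000*
r5=101: **00**
r6=110: *0*0*0*
r7=111: ********
r8=1000: *0000000*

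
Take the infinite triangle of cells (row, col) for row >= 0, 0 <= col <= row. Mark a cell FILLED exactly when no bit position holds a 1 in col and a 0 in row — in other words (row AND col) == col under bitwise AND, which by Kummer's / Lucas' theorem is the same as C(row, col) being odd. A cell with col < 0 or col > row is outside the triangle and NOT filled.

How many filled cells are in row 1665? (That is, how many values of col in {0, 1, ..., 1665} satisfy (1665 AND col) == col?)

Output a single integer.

1665 in binary = 11010000001
popcount(1665) = number of 1-bits in 11010000001 = 4
A col c satisfies (1665 AND c) == c iff every set bit of c is also set in 1665; each of the 4 set bits of 1665 can independently be on or off in c.
count = 2^4 = 16

Answer: 16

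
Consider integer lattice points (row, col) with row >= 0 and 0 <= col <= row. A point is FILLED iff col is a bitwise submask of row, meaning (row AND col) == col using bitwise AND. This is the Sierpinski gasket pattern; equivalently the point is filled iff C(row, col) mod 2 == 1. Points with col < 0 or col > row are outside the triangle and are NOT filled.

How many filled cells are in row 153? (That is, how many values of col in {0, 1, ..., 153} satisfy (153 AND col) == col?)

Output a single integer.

Answer: 16

Derivation:
153 in binary = 10011001
popcount(153) = number of 1-bits in 10011001 = 4
A col c satisfies (153 AND c) == c iff every set bit of c is also set in 153; each of the 4 set bits of 153 can independently be on or off in c.
count = 2^4 = 16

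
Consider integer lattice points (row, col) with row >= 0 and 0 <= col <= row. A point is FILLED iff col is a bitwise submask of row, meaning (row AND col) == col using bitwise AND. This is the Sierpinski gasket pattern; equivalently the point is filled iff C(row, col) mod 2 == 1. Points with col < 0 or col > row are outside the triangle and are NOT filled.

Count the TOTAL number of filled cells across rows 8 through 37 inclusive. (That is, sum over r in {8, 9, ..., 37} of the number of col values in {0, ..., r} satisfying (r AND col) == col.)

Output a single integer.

Answer: 246

Derivation:
r8=1000 pc1: +2 =2
r9=1001 pc2: +4 =6
r10=1010 pc2: +4 =10
r11=1011 pc3: +8 =18
r12=1100 pc2: +4 =22
r13=1101 pc3: +8 =30
r14=1110 pc3: +8 =38
r15=1111 pc4: +16 =54
r16=10000 pc1: +2 =56
r17=10001 pc2: +4 =60
r18=10010 pc2: +4 =64
r19=10011 pc3: +8 =72
r20=10100 pc2: +4 =76
r21=10101 pc3: +8 =84
r22=10110 pc3: +8 =92
r23=10111 pc4: +16 =108
r24=11000 pc2: +4 =112
r25=11001 pc3: +8 =120
r26=11010 pc3: +8 =128
r27=11011 pc4: +16 =144
r28=11100 pc3: +8 =152
r29=11101 pc4: +16 =168
r30=11110 pc4: +16 =184
r31=11111 pc5: +32 =216
r32=100000 pc1: +2 =218
r33=100001 pc2: +4 =222
r34=100010 pc2: +4 =226
r35=100011 pc3: +8 =234
r36=100100 pc2: +4 =238
r37=100101 pc3: +8 =246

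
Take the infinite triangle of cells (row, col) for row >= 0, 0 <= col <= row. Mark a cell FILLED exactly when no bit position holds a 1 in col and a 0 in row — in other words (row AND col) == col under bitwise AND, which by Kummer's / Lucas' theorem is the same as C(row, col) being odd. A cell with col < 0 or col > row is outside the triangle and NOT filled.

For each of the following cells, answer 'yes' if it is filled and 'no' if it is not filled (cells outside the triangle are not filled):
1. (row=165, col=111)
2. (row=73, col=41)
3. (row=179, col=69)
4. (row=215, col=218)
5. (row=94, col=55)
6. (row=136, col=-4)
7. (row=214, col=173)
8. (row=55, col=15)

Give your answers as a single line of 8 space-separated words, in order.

Answer: no no no no no no no no

Derivation:
(165,111): row=0b10100101, col=0b1101111, row AND col = 0b100101 = 37; 37 != 111 -> empty
(73,41): row=0b1001001, col=0b101001, row AND col = 0b1001 = 9; 9 != 41 -> empty
(179,69): row=0b10110011, col=0b1000101, row AND col = 0b1 = 1; 1 != 69 -> empty
(215,218): col outside [0, 215] -> not filled
(94,55): row=0b1011110, col=0b110111, row AND col = 0b10110 = 22; 22 != 55 -> empty
(136,-4): col outside [0, 136] -> not filled
(214,173): row=0b11010110, col=0b10101101, row AND col = 0b10000100 = 132; 132 != 173 -> empty
(55,15): row=0b110111, col=0b1111, row AND col = 0b111 = 7; 7 != 15 -> empty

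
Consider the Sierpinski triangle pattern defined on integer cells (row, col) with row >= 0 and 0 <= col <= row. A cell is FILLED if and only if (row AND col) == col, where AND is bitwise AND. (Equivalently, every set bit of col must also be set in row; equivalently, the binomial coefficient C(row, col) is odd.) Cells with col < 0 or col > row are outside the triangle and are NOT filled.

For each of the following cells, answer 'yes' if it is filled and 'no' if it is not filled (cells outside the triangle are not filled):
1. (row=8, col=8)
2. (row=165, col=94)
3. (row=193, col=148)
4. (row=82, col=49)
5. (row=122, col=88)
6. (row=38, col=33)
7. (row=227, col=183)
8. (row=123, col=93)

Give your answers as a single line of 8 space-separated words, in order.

Answer: yes no no no yes no no no

Derivation:
(8,8): row=0b1000, col=0b1000, row AND col = 0b1000 = 8; 8 == 8 -> filled
(165,94): row=0b10100101, col=0b1011110, row AND col = 0b100 = 4; 4 != 94 -> empty
(193,148): row=0b11000001, col=0b10010100, row AND col = 0b10000000 = 128; 128 != 148 -> empty
(82,49): row=0b1010010, col=0b110001, row AND col = 0b10000 = 16; 16 != 49 -> empty
(122,88): row=0b1111010, col=0b1011000, row AND col = 0b1011000 = 88; 88 == 88 -> filled
(38,33): row=0b100110, col=0b100001, row AND col = 0b100000 = 32; 32 != 33 -> empty
(227,183): row=0b11100011, col=0b10110111, row AND col = 0b10100011 = 163; 163 != 183 -> empty
(123,93): row=0b1111011, col=0b1011101, row AND col = 0b1011001 = 89; 89 != 93 -> empty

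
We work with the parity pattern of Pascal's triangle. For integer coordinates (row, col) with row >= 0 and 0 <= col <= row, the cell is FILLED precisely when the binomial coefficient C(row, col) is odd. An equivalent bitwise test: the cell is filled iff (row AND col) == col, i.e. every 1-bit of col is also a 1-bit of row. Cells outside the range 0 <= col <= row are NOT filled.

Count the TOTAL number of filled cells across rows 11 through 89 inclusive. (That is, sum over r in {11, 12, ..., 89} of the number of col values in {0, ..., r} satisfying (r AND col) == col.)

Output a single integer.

Answer: 986

Derivation:
r11=1011 pc3: +8 =8
r12=1100 pc2: +4 =12
r13=1101 pc3: +8 =20
r14=1110 pc3: +8 =28
r15=1111 pc4: +16 =44
r16=10000 pc1: +2 =46
r17=10001 pc2: +4 =50
r18=10010 pc2: +4 =54
r19=10011 pc3: +8 =62
r20=10100 pc2: +4 =66
r21=10101 pc3: +8 =74
r22=10110 pc3: +8 =82
r23=10111 pc4: +16 =98
r24=11000 pc2: +4 =102
r25=11001 pc3: +8 =110
r26=11010 pc3: +8 =118
r27=11011 pc4: +16 =134
r28=11100 pc3: +8 =142
r29=11101 pc4: +16 =158
r30=11110 pc4: +16 =174
r31=11111 pc5: +32 =206
r32=100000 pc1: +2 =208
r33=100001 pc2: +4 =212
r34=100010 pc2: +4 =216
r35=100011 pc3: +8 =224
r36=100100 pc2: +4 =228
r37=100101 pc3: +8 =236
r38=100110 pc3: +8 =244
r39=100111 pc4: +16 =260
r40=101000 pc2: +4 =264
r41=101001 pc3: +8 =272
r42=101010 pc3: +8 =280
r43=101011 pc4: +16 =296
r44=101100 pc3: +8 =304
r45=101101 pc4: +16 =320
r46=101110 pc4: +16 =336
r47=101111 pc5: +32 =368
r48=110000 pc2: +4 =372
r49=110001 pc3: +8 =380
r50=110010 pc3: +8 =388
r51=110011 pc4: +16 =404
r52=110100 pc3: +8 =412
r53=110101 pc4: +16 =428
r54=110110 pc4: +16 =444
r55=110111 pc5: +32 =476
r56=111000 pc3: +8 =484
r57=111001 pc4: +16 =500
r58=111010 pc4: +16 =516
r59=111011 pc5: +32 =548
r60=111100 pc4: +16 =564
r61=111101 pc5: +32 =596
r62=111110 pc5: +32 =628
r63=111111 pc6: +64 =692
r64=1000000 pc1: +2 =694
r65=1000001 pc2: +4 =698
r66=1000010 pc2: +4 =702
r67=1000011 pc3: +8 =710
r68=1000100 pc2: +4 =714
r69=1000101 pc3: +8 =722
r70=1000110 pc3: +8 =730
r71=1000111 pc4: +16 =746
r72=1001000 pc2: +4 =750
r73=1001001 pc3: +8 =758
r74=1001010 pc3: +8 =766
r75=1001011 pc4: +16 =782
r76=1001100 pc3: +8 =790
r77=1001101 pc4: +16 =806
r78=1001110 pc4: +16 =822
r79=1001111 pc5: +32 =854
r80=1010000 pc2: +4 =858
r81=1010001 pc3: +8 =866
r82=1010010 pc3: +8 =874
r83=1010011 pc4: +16 =890
r84=1010100 pc3: +8 =898
r85=1010101 pc4: +16 =914
r86=1010110 pc4: +16 =930
r87=1010111 pc5: +32 =962
r88=1011000 pc3: +8 =970
r89=1011001 pc4: +16 =986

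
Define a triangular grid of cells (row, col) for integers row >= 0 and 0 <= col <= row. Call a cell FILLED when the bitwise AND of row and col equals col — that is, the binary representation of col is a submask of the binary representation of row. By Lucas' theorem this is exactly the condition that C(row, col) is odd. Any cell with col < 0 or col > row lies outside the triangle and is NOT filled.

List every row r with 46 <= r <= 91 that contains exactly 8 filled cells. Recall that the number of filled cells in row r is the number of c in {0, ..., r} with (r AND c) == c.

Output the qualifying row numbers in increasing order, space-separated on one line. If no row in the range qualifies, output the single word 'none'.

Answer: 49 50 52 56 67 69 70 73 74 76 81 82 84 88

Derivation:
Row r has 2^popcount(r) filled cells, so we need popcount(r) = log2(8) = 3.
Scan r = 46..91 and keep those with exactly 3 one-bits:
r=46=101110 popcount=4 -> skip
r=47=101111 popcount=5 -> skip
r=48=110000 popcount=2 -> skip
r=49=110001 popcount=3 -> KEEP
r=50=110010 popcount=3 -> KEEP
r=51=110011 popcount=4 -> skip
r=52=110100 popcount=3 -> KEEP
r=53=110101 popcount=4 -> skip
r=54=110110 popcount=4 -> skip
r=55=110111 popcount=5 -> skip
r=56=111000 popcount=3 -> KEEP
r=57=111001 popcount=4 -> skip
r=58=111010 popcount=4 -> skip
r=59=111011 popcount=5 -> skip
r=60=111100 popcount=4 -> skip
r=61=111101 popcount=5 -> skip
r=62=111110 popcount=5 -> skip
r=63=111111 popcount=6 -> skip
r=64=1000000 popcount=1 -> skip
r=65=1000001 popcount=2 -> skip
r=66=1000010 popcount=2 -> skip
r=67=1000011 popcount=3 -> KEEP
r=68=1000100 popcount=2 -> skip
r=69=1000101 popcount=3 -> KEEP
r=70=1000110 popcount=3 -> KEEP
r=71=1000111 popcount=4 -> skip
r=72=1001000 popcount=2 -> skip
r=73=1001001 popcount=3 -> KEEP
r=74=1001010 popcount=3 -> KEEP
r=75=1001011 popcount=4 -> skip
r=76=1001100 popcount=3 -> KEEP
r=77=1001101 popcount=4 -> skip
r=78=1001110 popcount=4 -> skip
r=79=1001111 popcount=5 -> skip
r=80=1010000 popcount=2 -> skip
r=81=1010001 popcount=3 -> KEEP
r=82=1010010 popcount=3 -> KEEP
r=83=1010011 popcount=4 -> skip
r=84=1010100 popcount=3 -> KEEP
r=85=1010101 popcount=4 -> skip
r=86=1010110 popcount=4 -> skip
r=87=1010111 popcount=5 -> skip
r=88=1011000 popcount=3 -> KEEP
r=89=1011001 popcount=4 -> skip
r=90=1011010 popcount=4 -> skip
r=91=1011011 popcount=5 -> skip
Kept rows: 49 50 52 56 67 69 70 73 74 76 81 82 84 88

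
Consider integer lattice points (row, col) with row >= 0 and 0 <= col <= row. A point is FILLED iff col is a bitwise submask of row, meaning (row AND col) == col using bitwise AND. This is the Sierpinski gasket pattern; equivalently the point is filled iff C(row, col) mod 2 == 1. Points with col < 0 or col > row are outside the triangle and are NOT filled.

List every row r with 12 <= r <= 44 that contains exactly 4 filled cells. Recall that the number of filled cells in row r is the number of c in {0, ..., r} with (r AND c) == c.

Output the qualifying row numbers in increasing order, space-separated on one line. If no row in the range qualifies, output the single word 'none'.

Row r has 2^popcount(r) filled cells, so we need popcount(r) = log2(4) = 2.
Scan r = 12..44 and keep those with exactly 2 one-bits:
r=12=1100 popcount=2 -> KEEP
r=13=1101 popcount=3 -> skip
r=14=1110 popcount=3 -> skip
r=15=1111 popcount=4 -> skip
r=16=10000 popcount=1 -> skip
r=17=10001 popcount=2 -> KEEP
r=18=10010 popcount=2 -> KEEP
r=19=10011 popcount=3 -> skip
r=20=10100 popcount=2 -> KEEP
r=21=10101 popcount=3 -> skip
r=22=10110 popcount=3 -> skip
r=23=10111 popcount=4 -> skip
r=24=11000 popcount=2 -> KEEP
r=25=11001 popcount=3 -> skip
r=26=11010 popcount=3 -> skip
r=27=11011 popcount=4 -> skip
r=28=11100 popcount=3 -> skip
r=29=11101 popcount=4 -> skip
r=30=11110 popcount=4 -> skip
r=31=11111 popcount=5 -> skip
r=32=100000 popcount=1 -> skip
r=33=100001 popcount=2 -> KEEP
r=34=100010 popcount=2 -> KEEP
r=35=100011 popcount=3 -> skip
r=36=100100 popcount=2 -> KEEP
r=37=100101 popcount=3 -> skip
r=38=100110 popcount=3 -> skip
r=39=100111 popcount=4 -> skip
r=40=101000 popcount=2 -> KEEP
r=41=101001 popcount=3 -> skip
r=42=101010 popcount=3 -> skip
r=43=101011 popcount=4 -> skip
r=44=101100 popcount=3 -> skip
Kept rows: 12 17 18 20 24 33 34 36 40

Answer: 12 17 18 20 24 33 34 36 40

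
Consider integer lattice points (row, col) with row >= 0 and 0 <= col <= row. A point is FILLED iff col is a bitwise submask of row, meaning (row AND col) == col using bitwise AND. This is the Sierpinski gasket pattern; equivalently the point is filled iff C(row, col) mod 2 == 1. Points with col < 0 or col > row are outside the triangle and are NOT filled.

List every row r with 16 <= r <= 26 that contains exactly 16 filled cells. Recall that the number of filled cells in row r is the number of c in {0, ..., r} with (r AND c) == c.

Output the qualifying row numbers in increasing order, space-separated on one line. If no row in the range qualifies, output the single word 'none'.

Answer: 23

Derivation:
Row r has 2^popcount(r) filled cells, so we need popcount(r) = log2(16) = 4.
Scan r = 16..26 and keep those with exactly 4 one-bits:
r=16=10000 popcount=1 -> skip
r=17=10001 popcount=2 -> skip
r=18=10010 popcount=2 -> skip
r=19=10011 popcount=3 -> skip
r=20=10100 popcount=2 -> skip
r=21=10101 popcount=3 -> skip
r=22=10110 popcount=3 -> skip
r=23=10111 popcount=4 -> KEEP
r=24=11000 popcount=2 -> skip
r=25=11001 popcount=3 -> skip
r=26=11010 popcount=3 -> skip
Kept rows: 23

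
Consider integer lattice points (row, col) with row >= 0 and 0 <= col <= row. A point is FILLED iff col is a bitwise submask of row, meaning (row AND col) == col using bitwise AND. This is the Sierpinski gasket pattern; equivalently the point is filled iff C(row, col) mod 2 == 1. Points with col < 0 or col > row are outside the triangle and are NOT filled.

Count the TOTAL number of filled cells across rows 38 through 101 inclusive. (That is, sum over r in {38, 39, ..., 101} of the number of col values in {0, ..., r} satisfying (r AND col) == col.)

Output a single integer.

r38=100110 pc3: +8 =8
r39=100111 pc4: +16 =24
r40=101000 pc2: +4 =28
r41=101001 pc3: +8 =36
r42=101010 pc3: +8 =44
r43=101011 pc4: +16 =60
r44=101100 pc3: +8 =68
r45=101101 pc4: +16 =84
r46=101110 pc4: +16 =100
r47=101111 pc5: +32 =132
r48=110000 pc2: +4 =136
r49=110001 pc3: +8 =144
r50=110010 pc3: +8 =152
r51=110011 pc4: +16 =168
r52=110100 pc3: +8 =176
r53=110101 pc4: +16 =192
r54=110110 pc4: +16 =208
r55=110111 pc5: +32 =240
r56=111000 pc3: +8 =248
r57=111001 pc4: +16 =264
r58=111010 pc4: +16 =280
r59=111011 pc5: +32 =312
r60=111100 pc4: +16 =328
r61=111101 pc5: +32 =360
r62=111110 pc5: +32 =392
r63=111111 pc6: +64 =456
r64=1000000 pc1: +2 =458
r65=1000001 pc2: +4 =462
r66=1000010 pc2: +4 =466
r67=1000011 pc3: +8 =474
r68=1000100 pc2: +4 =478
r69=1000101 pc3: +8 =486
r70=1000110 pc3: +8 =494
r71=1000111 pc4: +16 =510
r72=1001000 pc2: +4 =514
r73=1001001 pc3: +8 =522
r74=1001010 pc3: +8 =530
r75=1001011 pc4: +16 =546
r76=1001100 pc3: +8 =554
r77=1001101 pc4: +16 =570
r78=1001110 pc4: +16 =586
r79=1001111 pc5: +32 =618
r80=1010000 pc2: +4 =622
r81=1010001 pc3: +8 =630
r82=1010010 pc3: +8 =638
r83=1010011 pc4: +16 =654
r84=1010100 pc3: +8 =662
r85=1010101 pc4: +16 =678
r86=1010110 pc4: +16 =694
r87=1010111 pc5: +32 =726
r88=1011000 pc3: +8 =734
r89=1011001 pc4: +16 =750
r90=1011010 pc4: +16 =766
r91=1011011 pc5: +32 =798
r92=1011100 pc4: +16 =814
r93=1011101 pc5: +32 =846
r94=1011110 pc5: +32 =878
r95=1011111 pc6: +64 =942
r96=1100000 pc2: +4 =946
r97=1100001 pc3: +8 =954
r98=1100010 pc3: +8 =962
r99=1100011 pc4: +16 =978
r100=1100100 pc3: +8 =986
r101=1100101 pc4: +16 =1002

Answer: 1002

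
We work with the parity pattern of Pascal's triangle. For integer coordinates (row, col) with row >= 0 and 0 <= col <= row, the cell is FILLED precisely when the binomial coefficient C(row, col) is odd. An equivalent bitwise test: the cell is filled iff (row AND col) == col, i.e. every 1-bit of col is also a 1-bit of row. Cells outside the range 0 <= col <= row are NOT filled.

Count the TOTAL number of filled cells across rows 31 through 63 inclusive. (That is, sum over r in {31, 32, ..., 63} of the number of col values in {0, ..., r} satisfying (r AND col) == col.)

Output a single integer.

r31=11111 pc5: +32 =32
r32=100000 pc1: +2 =34
r33=100001 pc2: +4 =38
r34=100010 pc2: +4 =42
r35=100011 pc3: +8 =50
r36=100100 pc2: +4 =54
r37=100101 pc3: +8 =62
r38=100110 pc3: +8 =70
r39=100111 pc4: +16 =86
r40=101000 pc2: +4 =90
r41=101001 pc3: +8 =98
r42=101010 pc3: +8 =106
r43=101011 pc4: +16 =122
r44=101100 pc3: +8 =130
r45=101101 pc4: +16 =146
r46=101110 pc4: +16 =162
r47=101111 pc5: +32 =194
r48=110000 pc2: +4 =198
r49=110001 pc3: +8 =206
r50=110010 pc3: +8 =214
r51=110011 pc4: +16 =230
r52=110100 pc3: +8 =238
r53=110101 pc4: +16 =254
r54=110110 pc4: +16 =270
r55=110111 pc5: +32 =302
r56=111000 pc3: +8 =310
r57=111001 pc4: +16 =326
r58=111010 pc4: +16 =342
r59=111011 pc5: +32 =374
r60=111100 pc4: +16 =390
r61=111101 pc5: +32 =422
r62=111110 pc5: +32 =454
r63=111111 pc6: +64 =518

Answer: 518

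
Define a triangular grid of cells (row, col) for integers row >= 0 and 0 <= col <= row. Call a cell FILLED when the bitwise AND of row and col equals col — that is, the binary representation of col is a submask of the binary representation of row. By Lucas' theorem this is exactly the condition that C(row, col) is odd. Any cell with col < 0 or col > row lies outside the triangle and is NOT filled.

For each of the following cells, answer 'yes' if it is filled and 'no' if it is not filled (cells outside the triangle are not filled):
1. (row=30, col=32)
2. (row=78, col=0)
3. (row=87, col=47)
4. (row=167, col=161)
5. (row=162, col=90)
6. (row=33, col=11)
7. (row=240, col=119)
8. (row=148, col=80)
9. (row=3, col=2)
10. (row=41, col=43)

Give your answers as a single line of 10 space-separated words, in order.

Answer: no yes no yes no no no no yes no

Derivation:
(30,32): col outside [0, 30] -> not filled
(78,0): row=0b1001110, col=0b0, row AND col = 0b0 = 0; 0 == 0 -> filled
(87,47): row=0b1010111, col=0b101111, row AND col = 0b111 = 7; 7 != 47 -> empty
(167,161): row=0b10100111, col=0b10100001, row AND col = 0b10100001 = 161; 161 == 161 -> filled
(162,90): row=0b10100010, col=0b1011010, row AND col = 0b10 = 2; 2 != 90 -> empty
(33,11): row=0b100001, col=0b1011, row AND col = 0b1 = 1; 1 != 11 -> empty
(240,119): row=0b11110000, col=0b1110111, row AND col = 0b1110000 = 112; 112 != 119 -> empty
(148,80): row=0b10010100, col=0b1010000, row AND col = 0b10000 = 16; 16 != 80 -> empty
(3,2): row=0b11, col=0b10, row AND col = 0b10 = 2; 2 == 2 -> filled
(41,43): col outside [0, 41] -> not filled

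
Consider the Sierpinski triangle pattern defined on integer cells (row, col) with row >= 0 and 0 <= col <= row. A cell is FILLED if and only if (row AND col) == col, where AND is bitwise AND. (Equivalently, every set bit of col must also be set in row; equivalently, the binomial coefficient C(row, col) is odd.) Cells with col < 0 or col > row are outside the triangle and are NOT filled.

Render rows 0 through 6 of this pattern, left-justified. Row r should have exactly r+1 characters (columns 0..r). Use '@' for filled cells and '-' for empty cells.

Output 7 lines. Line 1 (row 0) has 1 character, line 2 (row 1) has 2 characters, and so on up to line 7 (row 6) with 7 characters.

Answer: @
@@
@-@
@@@@
@---@
@@--@@
@-@-@-@

Derivation:
r0=0: @
r1=1: @@
r2=10: @-@
r3=11: @@@@
r4=100: @---@
r5=101: @@--@@
r6=110: @-@-@-@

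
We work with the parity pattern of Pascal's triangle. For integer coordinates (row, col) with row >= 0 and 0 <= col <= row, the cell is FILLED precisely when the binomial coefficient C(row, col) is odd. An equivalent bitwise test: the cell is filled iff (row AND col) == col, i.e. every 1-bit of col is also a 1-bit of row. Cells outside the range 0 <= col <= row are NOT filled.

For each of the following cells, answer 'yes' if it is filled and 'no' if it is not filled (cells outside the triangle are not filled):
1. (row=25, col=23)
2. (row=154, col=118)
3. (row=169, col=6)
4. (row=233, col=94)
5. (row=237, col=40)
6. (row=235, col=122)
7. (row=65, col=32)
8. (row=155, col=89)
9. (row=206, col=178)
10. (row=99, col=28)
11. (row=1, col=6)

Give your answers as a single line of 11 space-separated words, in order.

(25,23): row=0b11001, col=0b10111, row AND col = 0b10001 = 17; 17 != 23 -> empty
(154,118): row=0b10011010, col=0b1110110, row AND col = 0b10010 = 18; 18 != 118 -> empty
(169,6): row=0b10101001, col=0b110, row AND col = 0b0 = 0; 0 != 6 -> empty
(233,94): row=0b11101001, col=0b1011110, row AND col = 0b1001000 = 72; 72 != 94 -> empty
(237,40): row=0b11101101, col=0b101000, row AND col = 0b101000 = 40; 40 == 40 -> filled
(235,122): row=0b11101011, col=0b1111010, row AND col = 0b1101010 = 106; 106 != 122 -> empty
(65,32): row=0b1000001, col=0b100000, row AND col = 0b0 = 0; 0 != 32 -> empty
(155,89): row=0b10011011, col=0b1011001, row AND col = 0b11001 = 25; 25 != 89 -> empty
(206,178): row=0b11001110, col=0b10110010, row AND col = 0b10000010 = 130; 130 != 178 -> empty
(99,28): row=0b1100011, col=0b11100, row AND col = 0b0 = 0; 0 != 28 -> empty
(1,6): col outside [0, 1] -> not filled

Answer: no no no no yes no no no no no no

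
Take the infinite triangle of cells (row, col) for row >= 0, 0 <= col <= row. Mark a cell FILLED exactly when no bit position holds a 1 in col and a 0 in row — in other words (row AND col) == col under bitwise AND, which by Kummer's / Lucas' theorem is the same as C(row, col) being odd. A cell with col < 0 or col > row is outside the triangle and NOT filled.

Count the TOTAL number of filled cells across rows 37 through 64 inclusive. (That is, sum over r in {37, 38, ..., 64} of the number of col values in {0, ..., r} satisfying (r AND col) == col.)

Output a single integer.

r37=100101 pc3: +8 =8
r38=100110 pc3: +8 =16
r39=100111 pc4: +16 =32
r40=101000 pc2: +4 =36
r41=101001 pc3: +8 =44
r42=101010 pc3: +8 =52
r43=101011 pc4: +16 =68
r44=101100 pc3: +8 =76
r45=101101 pc4: +16 =92
r46=101110 pc4: +16 =108
r47=101111 pc5: +32 =140
r48=110000 pc2: +4 =144
r49=110001 pc3: +8 =152
r50=110010 pc3: +8 =160
r51=110011 pc4: +16 =176
r52=110100 pc3: +8 =184
r53=110101 pc4: +16 =200
r54=110110 pc4: +16 =216
r55=110111 pc5: +32 =248
r56=111000 pc3: +8 =256
r57=111001 pc4: +16 =272
r58=111010 pc4: +16 =288
r59=111011 pc5: +32 =320
r60=111100 pc4: +16 =336
r61=111101 pc5: +32 =368
r62=111110 pc5: +32 =400
r63=111111 pc6: +64 =464
r64=1000000 pc1: +2 =466

Answer: 466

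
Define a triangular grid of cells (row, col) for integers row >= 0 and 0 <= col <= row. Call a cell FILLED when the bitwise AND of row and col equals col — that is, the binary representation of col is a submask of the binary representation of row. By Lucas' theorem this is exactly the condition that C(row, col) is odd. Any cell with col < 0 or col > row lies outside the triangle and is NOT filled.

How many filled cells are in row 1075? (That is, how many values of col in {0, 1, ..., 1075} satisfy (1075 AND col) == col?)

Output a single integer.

1075 in binary = 10000110011
popcount(1075) = number of 1-bits in 10000110011 = 5
A col c satisfies (1075 AND c) == c iff every set bit of c is also set in 1075; each of the 5 set bits of 1075 can independently be on or off in c.
count = 2^5 = 32

Answer: 32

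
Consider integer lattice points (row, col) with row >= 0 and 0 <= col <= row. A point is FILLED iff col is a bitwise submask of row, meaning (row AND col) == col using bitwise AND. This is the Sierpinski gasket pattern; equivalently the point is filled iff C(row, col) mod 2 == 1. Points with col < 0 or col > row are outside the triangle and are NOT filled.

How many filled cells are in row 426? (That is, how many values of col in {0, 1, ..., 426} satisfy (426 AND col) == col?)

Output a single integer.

Answer: 32

Derivation:
426 in binary = 110101010
popcount(426) = number of 1-bits in 110101010 = 5
A col c satisfies (426 AND c) == c iff every set bit of c is also set in 426; each of the 5 set bits of 426 can independently be on or off in c.
count = 2^5 = 32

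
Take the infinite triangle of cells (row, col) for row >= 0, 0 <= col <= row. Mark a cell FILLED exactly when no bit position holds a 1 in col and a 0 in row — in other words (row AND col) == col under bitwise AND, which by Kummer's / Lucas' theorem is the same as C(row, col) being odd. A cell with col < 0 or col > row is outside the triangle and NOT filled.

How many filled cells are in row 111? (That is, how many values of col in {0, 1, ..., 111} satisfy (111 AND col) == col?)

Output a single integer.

Answer: 64

Derivation:
111 in binary = 1101111
popcount(111) = number of 1-bits in 1101111 = 6
A col c satisfies (111 AND c) == c iff every set bit of c is also set in 111; each of the 6 set bits of 111 can independently be on or off in c.
count = 2^6 = 64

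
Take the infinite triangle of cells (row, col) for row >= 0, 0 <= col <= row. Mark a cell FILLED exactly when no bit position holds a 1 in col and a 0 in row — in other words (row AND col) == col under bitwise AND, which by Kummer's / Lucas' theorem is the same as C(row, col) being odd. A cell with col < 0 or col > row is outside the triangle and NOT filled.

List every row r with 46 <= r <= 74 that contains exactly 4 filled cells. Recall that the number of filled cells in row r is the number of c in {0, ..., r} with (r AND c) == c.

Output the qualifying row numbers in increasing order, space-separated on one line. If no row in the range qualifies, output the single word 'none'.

Row r has 2^popcount(r) filled cells, so we need popcount(r) = log2(4) = 2.
Scan r = 46..74 and keep those with exactly 2 one-bits:
r=46=101110 popcount=4 -> skip
r=47=101111 popcount=5 -> skip
r=48=110000 popcount=2 -> KEEP
r=49=110001 popcount=3 -> skip
r=50=110010 popcount=3 -> skip
r=51=110011 popcount=4 -> skip
r=52=110100 popcount=3 -> skip
r=53=110101 popcount=4 -> skip
r=54=110110 popcount=4 -> skip
r=55=110111 popcount=5 -> skip
r=56=111000 popcount=3 -> skip
r=57=111001 popcount=4 -> skip
r=58=111010 popcount=4 -> skip
r=59=111011 popcount=5 -> skip
r=60=111100 popcount=4 -> skip
r=61=111101 popcount=5 -> skip
r=62=111110 popcount=5 -> skip
r=63=111111 popcount=6 -> skip
r=64=1000000 popcount=1 -> skip
r=65=1000001 popcount=2 -> KEEP
r=66=1000010 popcount=2 -> KEEP
r=67=1000011 popcount=3 -> skip
r=68=1000100 popcount=2 -> KEEP
r=69=1000101 popcount=3 -> skip
r=70=1000110 popcount=3 -> skip
r=71=1000111 popcount=4 -> skip
r=72=1001000 popcount=2 -> KEEP
r=73=1001001 popcount=3 -> skip
r=74=1001010 popcount=3 -> skip
Kept rows: 48 65 66 68 72

Answer: 48 65 66 68 72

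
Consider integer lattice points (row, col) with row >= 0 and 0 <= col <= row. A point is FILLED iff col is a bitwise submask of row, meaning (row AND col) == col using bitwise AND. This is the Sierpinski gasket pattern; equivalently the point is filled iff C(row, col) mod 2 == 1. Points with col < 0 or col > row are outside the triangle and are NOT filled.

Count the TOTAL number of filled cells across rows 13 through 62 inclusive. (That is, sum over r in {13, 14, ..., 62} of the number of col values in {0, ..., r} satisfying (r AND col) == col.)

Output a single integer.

Answer: 616

Derivation:
r13=1101 pc3: +8 =8
r14=1110 pc3: +8 =16
r15=1111 pc4: +16 =32
r16=10000 pc1: +2 =34
r17=10001 pc2: +4 =38
r18=10010 pc2: +4 =42
r19=10011 pc3: +8 =50
r20=10100 pc2: +4 =54
r21=10101 pc3: +8 =62
r22=10110 pc3: +8 =70
r23=10111 pc4: +16 =86
r24=11000 pc2: +4 =90
r25=11001 pc3: +8 =98
r26=11010 pc3: +8 =106
r27=11011 pc4: +16 =122
r28=11100 pc3: +8 =130
r29=11101 pc4: +16 =146
r30=11110 pc4: +16 =162
r31=11111 pc5: +32 =194
r32=100000 pc1: +2 =196
r33=100001 pc2: +4 =200
r34=100010 pc2: +4 =204
r35=100011 pc3: +8 =212
r36=100100 pc2: +4 =216
r37=100101 pc3: +8 =224
r38=100110 pc3: +8 =232
r39=100111 pc4: +16 =248
r40=101000 pc2: +4 =252
r41=101001 pc3: +8 =260
r42=101010 pc3: +8 =268
r43=101011 pc4: +16 =284
r44=101100 pc3: +8 =292
r45=101101 pc4: +16 =308
r46=101110 pc4: +16 =324
r47=101111 pc5: +32 =356
r48=110000 pc2: +4 =360
r49=110001 pc3: +8 =368
r50=110010 pc3: +8 =376
r51=110011 pc4: +16 =392
r52=110100 pc3: +8 =400
r53=110101 pc4: +16 =416
r54=110110 pc4: +16 =432
r55=110111 pc5: +32 =464
r56=111000 pc3: +8 =472
r57=111001 pc4: +16 =488
r58=111010 pc4: +16 =504
r59=111011 pc5: +32 =536
r60=111100 pc4: +16 =552
r61=111101 pc5: +32 =584
r62=111110 pc5: +32 =616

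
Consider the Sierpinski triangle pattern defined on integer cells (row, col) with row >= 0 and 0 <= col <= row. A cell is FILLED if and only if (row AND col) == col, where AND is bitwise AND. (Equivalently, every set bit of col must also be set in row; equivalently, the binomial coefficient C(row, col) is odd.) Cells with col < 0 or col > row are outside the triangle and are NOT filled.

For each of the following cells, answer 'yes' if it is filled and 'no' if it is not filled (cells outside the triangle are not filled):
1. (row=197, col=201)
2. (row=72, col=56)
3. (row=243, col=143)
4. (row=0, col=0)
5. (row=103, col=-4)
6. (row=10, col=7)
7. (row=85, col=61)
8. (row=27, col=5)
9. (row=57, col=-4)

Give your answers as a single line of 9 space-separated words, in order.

(197,201): col outside [0, 197] -> not filled
(72,56): row=0b1001000, col=0b111000, row AND col = 0b1000 = 8; 8 != 56 -> empty
(243,143): row=0b11110011, col=0b10001111, row AND col = 0b10000011 = 131; 131 != 143 -> empty
(0,0): row=0b0, col=0b0, row AND col = 0b0 = 0; 0 == 0 -> filled
(103,-4): col outside [0, 103] -> not filled
(10,7): row=0b1010, col=0b111, row AND col = 0b10 = 2; 2 != 7 -> empty
(85,61): row=0b1010101, col=0b111101, row AND col = 0b10101 = 21; 21 != 61 -> empty
(27,5): row=0b11011, col=0b101, row AND col = 0b1 = 1; 1 != 5 -> empty
(57,-4): col outside [0, 57] -> not filled

Answer: no no no yes no no no no no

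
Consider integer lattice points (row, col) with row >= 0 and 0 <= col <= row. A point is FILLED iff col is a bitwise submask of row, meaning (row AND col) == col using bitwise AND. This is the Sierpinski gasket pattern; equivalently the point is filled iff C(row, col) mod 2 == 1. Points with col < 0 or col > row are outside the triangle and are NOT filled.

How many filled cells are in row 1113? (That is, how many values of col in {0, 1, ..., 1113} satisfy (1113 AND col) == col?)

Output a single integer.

1113 in binary = 10001011001
popcount(1113) = number of 1-bits in 10001011001 = 5
A col c satisfies (1113 AND c) == c iff every set bit of c is also set in 1113; each of the 5 set bits of 1113 can independently be on or off in c.
count = 2^5 = 32

Answer: 32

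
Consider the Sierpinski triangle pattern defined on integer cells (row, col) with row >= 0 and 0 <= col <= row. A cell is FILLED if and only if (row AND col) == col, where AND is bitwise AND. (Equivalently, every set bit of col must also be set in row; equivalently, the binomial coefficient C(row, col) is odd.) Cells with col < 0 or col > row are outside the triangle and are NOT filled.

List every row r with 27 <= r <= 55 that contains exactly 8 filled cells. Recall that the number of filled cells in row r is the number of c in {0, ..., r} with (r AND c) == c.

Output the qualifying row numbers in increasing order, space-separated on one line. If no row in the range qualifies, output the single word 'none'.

Row r has 2^popcount(r) filled cells, so we need popcount(r) = log2(8) = 3.
Scan r = 27..55 and keep those with exactly 3 one-bits:
r=27=11011 popcount=4 -> skip
r=28=11100 popcount=3 -> KEEP
r=29=11101 popcount=4 -> skip
r=30=11110 popcount=4 -> skip
r=31=11111 popcount=5 -> skip
r=32=100000 popcount=1 -> skip
r=33=100001 popcount=2 -> skip
r=34=100010 popcount=2 -> skip
r=35=100011 popcount=3 -> KEEP
r=36=100100 popcount=2 -> skip
r=37=100101 popcount=3 -> KEEP
r=38=100110 popcount=3 -> KEEP
r=39=100111 popcount=4 -> skip
r=40=101000 popcount=2 -> skip
r=41=101001 popcount=3 -> KEEP
r=42=101010 popcount=3 -> KEEP
r=43=101011 popcount=4 -> skip
r=44=101100 popcount=3 -> KEEP
r=45=101101 popcount=4 -> skip
r=46=101110 popcount=4 -> skip
r=47=101111 popcount=5 -> skip
r=48=110000 popcount=2 -> skip
r=49=110001 popcount=3 -> KEEP
r=50=110010 popcount=3 -> KEEP
r=51=110011 popcount=4 -> skip
r=52=110100 popcount=3 -> KEEP
r=53=110101 popcount=4 -> skip
r=54=110110 popcount=4 -> skip
r=55=110111 popcount=5 -> skip
Kept rows: 28 35 37 38 41 42 44 49 50 52

Answer: 28 35 37 38 41 42 44 49 50 52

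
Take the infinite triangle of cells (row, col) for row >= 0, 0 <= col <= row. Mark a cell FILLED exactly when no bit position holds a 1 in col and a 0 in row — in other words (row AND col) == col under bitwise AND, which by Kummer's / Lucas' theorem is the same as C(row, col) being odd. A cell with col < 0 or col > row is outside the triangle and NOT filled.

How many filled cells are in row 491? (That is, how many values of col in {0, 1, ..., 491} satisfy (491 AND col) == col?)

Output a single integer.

Answer: 128

Derivation:
491 in binary = 111101011
popcount(491) = number of 1-bits in 111101011 = 7
A col c satisfies (491 AND c) == c iff every set bit of c is also set in 491; each of the 7 set bits of 491 can independently be on or off in c.
count = 2^7 = 128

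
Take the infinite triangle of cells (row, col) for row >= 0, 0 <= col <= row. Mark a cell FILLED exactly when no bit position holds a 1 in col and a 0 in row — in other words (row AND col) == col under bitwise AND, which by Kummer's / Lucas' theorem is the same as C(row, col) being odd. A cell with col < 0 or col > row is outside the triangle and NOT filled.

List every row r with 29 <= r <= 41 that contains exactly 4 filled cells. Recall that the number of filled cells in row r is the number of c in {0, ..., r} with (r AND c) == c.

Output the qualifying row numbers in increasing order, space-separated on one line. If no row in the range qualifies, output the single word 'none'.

Answer: 33 34 36 40

Derivation:
Row r has 2^popcount(r) filled cells, so we need popcount(r) = log2(4) = 2.
Scan r = 29..41 and keep those with exactly 2 one-bits:
r=29=11101 popcount=4 -> skip
r=30=11110 popcount=4 -> skip
r=31=11111 popcount=5 -> skip
r=32=100000 popcount=1 -> skip
r=33=100001 popcount=2 -> KEEP
r=34=100010 popcount=2 -> KEEP
r=35=100011 popcount=3 -> skip
r=36=100100 popcount=2 -> KEEP
r=37=100101 popcount=3 -> skip
r=38=100110 popcount=3 -> skip
r=39=100111 popcount=4 -> skip
r=40=101000 popcount=2 -> KEEP
r=41=101001 popcount=3 -> skip
Kept rows: 33 34 36 40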